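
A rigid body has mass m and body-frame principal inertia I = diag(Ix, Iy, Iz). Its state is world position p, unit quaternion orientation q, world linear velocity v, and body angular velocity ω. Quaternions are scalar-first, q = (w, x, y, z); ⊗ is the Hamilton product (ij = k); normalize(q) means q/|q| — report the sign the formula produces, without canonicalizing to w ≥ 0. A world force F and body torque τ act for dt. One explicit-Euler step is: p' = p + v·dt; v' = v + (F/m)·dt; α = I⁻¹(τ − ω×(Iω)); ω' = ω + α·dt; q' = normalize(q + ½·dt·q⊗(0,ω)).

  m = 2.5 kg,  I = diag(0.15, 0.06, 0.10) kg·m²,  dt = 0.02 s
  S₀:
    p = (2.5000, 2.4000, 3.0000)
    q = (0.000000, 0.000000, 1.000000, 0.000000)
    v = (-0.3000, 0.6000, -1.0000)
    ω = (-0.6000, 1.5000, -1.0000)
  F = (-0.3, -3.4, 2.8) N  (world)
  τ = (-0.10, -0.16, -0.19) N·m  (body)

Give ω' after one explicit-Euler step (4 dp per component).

ω' = (-0.6053, 1.4367, -1.0542)

gyro term ω×Iω = (-0.0600, 0.0300, 0.0810)
angular accel α = (-0.2667, -3.1667, -2.7100)
ω' = ω + α·dt = (-0.6053, 1.4367, -1.0542)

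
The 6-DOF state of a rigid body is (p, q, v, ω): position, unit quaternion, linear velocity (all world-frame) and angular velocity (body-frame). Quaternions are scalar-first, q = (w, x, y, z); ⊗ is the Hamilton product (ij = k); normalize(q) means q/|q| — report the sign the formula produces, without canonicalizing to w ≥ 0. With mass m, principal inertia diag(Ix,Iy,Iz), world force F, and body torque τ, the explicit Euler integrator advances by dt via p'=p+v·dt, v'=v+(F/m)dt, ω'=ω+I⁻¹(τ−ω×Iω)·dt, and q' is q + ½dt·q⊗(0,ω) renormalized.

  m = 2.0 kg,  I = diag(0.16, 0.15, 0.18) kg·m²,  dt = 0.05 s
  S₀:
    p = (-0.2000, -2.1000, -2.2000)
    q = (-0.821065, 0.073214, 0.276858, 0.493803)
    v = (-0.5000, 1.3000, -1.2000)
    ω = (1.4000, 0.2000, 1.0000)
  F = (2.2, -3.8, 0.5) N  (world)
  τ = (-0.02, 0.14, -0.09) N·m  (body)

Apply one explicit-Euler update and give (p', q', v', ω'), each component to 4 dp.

p' = (-0.2250, -2.0350, -2.2600)
q' = (-0.8366, 0.0489, 0.2879, 0.4635)
v' = (-0.4450, 1.2050, -1.1875)
ω' = (1.3919, 0.2560, 0.9758)

angular accel α = (-0.1625, 1.1200, -0.4844)
ω + α·dt = (1.3919, 0.2560, 0.9758)
Hamilton product q⊗(0,ω) = (-0.6516742, -0.9713936, 0.4538972, -1.1940234)
q' = normalize(q + ½dt·q⊗(0,ω)) = (-0.8366, 0.0489, 0.2879, 0.4635)
a = (1.1000, -1.9000, 0.2500)
p + v·dt = (-0.2250, -2.0350, -2.2600)
v' = v + a·dt = (-0.4450, 1.2050, -1.1875)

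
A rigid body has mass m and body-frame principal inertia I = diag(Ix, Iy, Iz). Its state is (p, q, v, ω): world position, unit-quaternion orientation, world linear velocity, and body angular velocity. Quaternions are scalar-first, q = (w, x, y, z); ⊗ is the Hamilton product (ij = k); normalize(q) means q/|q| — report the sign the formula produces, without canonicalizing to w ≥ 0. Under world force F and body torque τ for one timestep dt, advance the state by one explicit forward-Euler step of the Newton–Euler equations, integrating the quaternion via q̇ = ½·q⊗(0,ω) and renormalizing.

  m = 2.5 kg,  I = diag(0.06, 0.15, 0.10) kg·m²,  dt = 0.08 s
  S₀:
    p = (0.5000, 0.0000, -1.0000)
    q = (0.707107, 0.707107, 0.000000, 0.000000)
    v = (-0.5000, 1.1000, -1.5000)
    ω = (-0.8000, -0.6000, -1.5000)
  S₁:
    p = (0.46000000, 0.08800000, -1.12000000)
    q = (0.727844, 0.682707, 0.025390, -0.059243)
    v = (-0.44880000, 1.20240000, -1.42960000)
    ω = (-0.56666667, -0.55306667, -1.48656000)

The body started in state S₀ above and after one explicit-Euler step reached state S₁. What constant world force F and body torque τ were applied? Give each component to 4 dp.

Δv = v₁−v₀ = (0.05120000, 0.10240000, 0.07040000)
F = m·Δv/dt = (1.6000, 3.2000, 2.2000)
ω₁ − ω₀ = (0.23333333, 0.04693333, 0.01344000)
τ = I·(Δω/dt) + ω₀×(Iω₀) = (0.1300, 0.0400, 0.0600)

F = (1.6000, 3.2000, 2.2000)
τ = (0.1300, 0.0400, 0.0600)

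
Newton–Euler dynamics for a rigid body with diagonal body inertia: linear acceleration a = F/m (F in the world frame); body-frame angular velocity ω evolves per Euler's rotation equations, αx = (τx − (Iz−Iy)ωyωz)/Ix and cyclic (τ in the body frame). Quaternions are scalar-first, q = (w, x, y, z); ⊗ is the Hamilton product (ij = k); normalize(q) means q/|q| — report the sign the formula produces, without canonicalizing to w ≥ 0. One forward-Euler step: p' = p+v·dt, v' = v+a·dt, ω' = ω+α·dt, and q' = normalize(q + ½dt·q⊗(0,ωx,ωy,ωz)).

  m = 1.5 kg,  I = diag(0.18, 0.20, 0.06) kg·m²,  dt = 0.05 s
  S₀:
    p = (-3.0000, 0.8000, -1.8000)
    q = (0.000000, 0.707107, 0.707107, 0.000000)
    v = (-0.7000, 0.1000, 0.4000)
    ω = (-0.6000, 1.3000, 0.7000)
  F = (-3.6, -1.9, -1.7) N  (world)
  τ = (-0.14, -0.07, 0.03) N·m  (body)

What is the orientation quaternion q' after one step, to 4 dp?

q' = (-0.0124, 0.7189, 0.6942, 0.0336)

2q̇ = q⊗(0,ω) = (-0.4949749, 0.4949749, -0.4949749, 1.3435033)
updated quaternion q' = (-0.0124, 0.7189, 0.6942, 0.0336)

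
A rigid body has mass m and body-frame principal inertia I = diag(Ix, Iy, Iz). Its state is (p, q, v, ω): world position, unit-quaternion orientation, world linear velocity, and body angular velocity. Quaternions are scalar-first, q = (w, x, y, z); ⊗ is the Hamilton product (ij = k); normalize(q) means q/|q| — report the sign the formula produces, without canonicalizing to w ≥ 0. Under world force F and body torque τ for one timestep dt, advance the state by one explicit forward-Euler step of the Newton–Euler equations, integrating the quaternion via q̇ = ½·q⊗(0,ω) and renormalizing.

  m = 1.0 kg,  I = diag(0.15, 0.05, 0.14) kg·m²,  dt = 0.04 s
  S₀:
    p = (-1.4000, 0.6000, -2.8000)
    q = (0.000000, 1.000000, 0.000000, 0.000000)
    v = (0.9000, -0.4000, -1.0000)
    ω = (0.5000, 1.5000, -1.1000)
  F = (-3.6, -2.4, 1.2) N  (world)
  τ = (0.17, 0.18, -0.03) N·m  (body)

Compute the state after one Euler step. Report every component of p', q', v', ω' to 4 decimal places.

angular accel α = (2.1233, 3.7100, 0.3214)
ω' = ω + α·dt = (0.5849, 1.6484, -1.0871)
q⊗(0,ω) = (-0.5000000, 0.0000000, 1.1000000, 1.5000000)
updated quaternion q' = (-0.0100, 0.9993, 0.0220, 0.0300)
a = F/m = (-3.6000, -2.4000, 1.2000)
p' = p + v·dt = (-1.3640, 0.5840, -2.8400)
v' = v + a·dt = (0.7560, -0.4960, -0.9520)

p' = (-1.3640, 0.5840, -2.8400)
q' = (-0.0100, 0.9993, 0.0220, 0.0300)
v' = (0.7560, -0.4960, -0.9520)
ω' = (0.5849, 1.6484, -1.0871)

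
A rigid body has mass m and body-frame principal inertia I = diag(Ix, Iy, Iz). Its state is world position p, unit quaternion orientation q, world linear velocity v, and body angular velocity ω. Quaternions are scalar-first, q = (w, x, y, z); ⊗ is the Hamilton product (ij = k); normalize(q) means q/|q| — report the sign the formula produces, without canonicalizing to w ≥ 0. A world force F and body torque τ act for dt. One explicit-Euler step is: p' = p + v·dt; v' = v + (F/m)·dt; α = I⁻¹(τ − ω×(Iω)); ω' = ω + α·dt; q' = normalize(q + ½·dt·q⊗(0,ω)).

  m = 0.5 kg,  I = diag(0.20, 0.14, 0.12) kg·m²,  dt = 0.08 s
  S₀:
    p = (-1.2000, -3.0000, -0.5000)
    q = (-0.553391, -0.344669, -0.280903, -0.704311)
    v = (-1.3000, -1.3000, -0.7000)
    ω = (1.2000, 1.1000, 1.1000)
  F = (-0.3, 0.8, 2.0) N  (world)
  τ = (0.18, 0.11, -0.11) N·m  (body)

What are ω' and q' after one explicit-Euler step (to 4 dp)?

ω' = (1.2817, 1.1025, 1.0795)
q' = (-0.4920, -0.3515, -0.3229, -0.7281)

ω×(Iω) gyroscopic = (-0.0242, 0.1056, -0.0792)
(τ − ω×Iω)/I = (1.0210, 0.0314, -0.2567)
ω + α·dt = (1.2817, 1.1025, 1.0795)
q⊗(0,ω) = (1.4973382, -0.1983204, -1.0747674, -0.6507824)
q + ½dt·q⊗(0,ω), renormalized = (-0.4920, -0.3515, -0.3229, -0.7281)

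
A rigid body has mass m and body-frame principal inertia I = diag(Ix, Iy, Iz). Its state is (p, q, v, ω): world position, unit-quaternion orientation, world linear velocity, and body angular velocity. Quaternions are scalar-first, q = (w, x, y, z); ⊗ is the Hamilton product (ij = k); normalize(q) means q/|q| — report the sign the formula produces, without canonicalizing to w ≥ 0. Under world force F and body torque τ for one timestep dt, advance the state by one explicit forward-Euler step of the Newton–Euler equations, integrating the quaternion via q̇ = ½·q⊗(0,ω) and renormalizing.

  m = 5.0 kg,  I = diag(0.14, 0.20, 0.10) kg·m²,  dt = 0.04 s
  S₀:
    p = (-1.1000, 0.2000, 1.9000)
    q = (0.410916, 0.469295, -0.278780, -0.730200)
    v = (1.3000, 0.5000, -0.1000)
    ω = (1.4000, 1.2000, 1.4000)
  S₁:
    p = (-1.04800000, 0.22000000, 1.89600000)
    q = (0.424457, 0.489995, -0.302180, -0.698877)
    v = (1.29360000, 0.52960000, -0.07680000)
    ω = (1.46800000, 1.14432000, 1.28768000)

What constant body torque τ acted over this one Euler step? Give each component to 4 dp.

Δω = ω₁−ω₀ = (0.06800000, -0.05568000, -0.11232000)
ω₀×(Iω₀) = (-0.1680, 0.0784, 0.1008)
I·α + gyro = (0.0700, -0.2000, -0.1800)

τ = (0.0700, -0.2000, -0.1800)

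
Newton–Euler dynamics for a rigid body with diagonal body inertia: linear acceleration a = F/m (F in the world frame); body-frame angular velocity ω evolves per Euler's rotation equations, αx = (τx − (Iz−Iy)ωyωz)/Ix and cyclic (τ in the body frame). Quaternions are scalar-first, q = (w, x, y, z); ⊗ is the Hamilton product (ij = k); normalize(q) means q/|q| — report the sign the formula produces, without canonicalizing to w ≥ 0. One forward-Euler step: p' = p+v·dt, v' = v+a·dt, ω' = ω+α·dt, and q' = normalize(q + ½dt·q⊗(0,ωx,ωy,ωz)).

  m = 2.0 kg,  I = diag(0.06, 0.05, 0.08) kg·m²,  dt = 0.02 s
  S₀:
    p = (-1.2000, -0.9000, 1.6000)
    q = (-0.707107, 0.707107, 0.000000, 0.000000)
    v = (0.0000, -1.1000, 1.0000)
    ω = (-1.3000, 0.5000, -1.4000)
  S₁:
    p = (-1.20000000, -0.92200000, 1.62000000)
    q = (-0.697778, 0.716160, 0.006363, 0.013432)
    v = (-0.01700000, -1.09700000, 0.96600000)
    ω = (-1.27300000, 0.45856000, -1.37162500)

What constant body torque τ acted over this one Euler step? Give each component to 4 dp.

τ = (0.0600, -0.1400, 0.1200)

ω₁ − ω₀ = (0.02700000, -0.04144000, 0.02837500)
gyro term ω₀×Iω₀ = (-0.0210, -0.0364, 0.0065)
I·α + gyro = (0.0600, -0.1400, 0.1200)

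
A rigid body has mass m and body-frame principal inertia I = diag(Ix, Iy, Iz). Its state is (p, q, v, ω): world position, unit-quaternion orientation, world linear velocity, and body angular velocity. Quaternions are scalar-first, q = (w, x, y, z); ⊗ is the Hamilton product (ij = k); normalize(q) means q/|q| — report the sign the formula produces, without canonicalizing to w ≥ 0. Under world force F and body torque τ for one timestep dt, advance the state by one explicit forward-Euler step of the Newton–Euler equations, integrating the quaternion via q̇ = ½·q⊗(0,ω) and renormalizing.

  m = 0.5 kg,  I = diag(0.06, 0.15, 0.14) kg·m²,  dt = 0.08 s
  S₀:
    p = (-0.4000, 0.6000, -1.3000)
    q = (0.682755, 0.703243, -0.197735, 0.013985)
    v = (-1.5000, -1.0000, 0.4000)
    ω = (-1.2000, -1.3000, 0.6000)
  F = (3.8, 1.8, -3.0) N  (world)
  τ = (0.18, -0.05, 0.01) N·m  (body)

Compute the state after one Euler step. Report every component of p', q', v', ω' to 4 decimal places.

p' = (-0.5200, 0.5200, -1.2680)
q' = (0.7039, 0.6646, -0.2501, -0.0156)
v' = (-0.8920, -0.7120, -0.0800)
ω' = (-0.9704, -1.3574, 0.5255)

a = F/m = (7.6000, 3.6000, -6.0000)
new position p' = (-0.5200, 0.5200, -1.2680)
v + (F/m)dt = (-0.8920, -0.7120, -0.0800)
precession coupling ω×(Iω) = (0.0078, 0.0576, 0.1404)
(τ − ω×Iω)/I = (2.8700, -0.7173, -0.9314)
new body rate ω' = (-0.9704, -1.3574, 0.5255)
Hamilton product q⊗(0,ω) = (0.5784451, -0.9197665, -1.3263093, -0.7418449)
q' = normalize(q + ½dt·q⊗(0,ω)) = (0.7039, 0.6646, -0.2501, -0.0156)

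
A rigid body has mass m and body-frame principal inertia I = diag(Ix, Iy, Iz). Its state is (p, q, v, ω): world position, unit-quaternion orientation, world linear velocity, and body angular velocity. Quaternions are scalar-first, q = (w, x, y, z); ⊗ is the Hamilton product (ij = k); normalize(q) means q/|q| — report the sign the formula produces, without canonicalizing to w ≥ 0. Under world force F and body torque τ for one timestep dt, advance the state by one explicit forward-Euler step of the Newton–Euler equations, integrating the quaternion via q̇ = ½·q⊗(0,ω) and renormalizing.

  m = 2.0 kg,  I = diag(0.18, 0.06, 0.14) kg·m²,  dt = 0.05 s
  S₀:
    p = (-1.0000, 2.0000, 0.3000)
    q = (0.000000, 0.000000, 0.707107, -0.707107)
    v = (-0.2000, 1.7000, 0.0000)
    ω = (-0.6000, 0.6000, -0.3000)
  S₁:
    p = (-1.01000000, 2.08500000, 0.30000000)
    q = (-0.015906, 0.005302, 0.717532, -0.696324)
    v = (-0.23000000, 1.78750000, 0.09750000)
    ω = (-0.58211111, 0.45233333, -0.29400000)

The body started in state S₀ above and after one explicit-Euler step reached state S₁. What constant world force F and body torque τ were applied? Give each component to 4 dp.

F = (-1.2000, 3.5000, 3.9000)
τ = (0.0500, -0.1700, 0.0600)

v₁ − v₀ = (-0.03000000, 0.08750000, 0.09750000)
applied force F = (-1.2000, 3.5000, 3.9000)
ω₁ − ω₀ = (0.01788889, -0.14766667, 0.00600000)
ω₀×(Iω₀) = (-0.0144, 0.0072, 0.0432)
I·α + gyro = (0.0500, -0.1700, 0.0600)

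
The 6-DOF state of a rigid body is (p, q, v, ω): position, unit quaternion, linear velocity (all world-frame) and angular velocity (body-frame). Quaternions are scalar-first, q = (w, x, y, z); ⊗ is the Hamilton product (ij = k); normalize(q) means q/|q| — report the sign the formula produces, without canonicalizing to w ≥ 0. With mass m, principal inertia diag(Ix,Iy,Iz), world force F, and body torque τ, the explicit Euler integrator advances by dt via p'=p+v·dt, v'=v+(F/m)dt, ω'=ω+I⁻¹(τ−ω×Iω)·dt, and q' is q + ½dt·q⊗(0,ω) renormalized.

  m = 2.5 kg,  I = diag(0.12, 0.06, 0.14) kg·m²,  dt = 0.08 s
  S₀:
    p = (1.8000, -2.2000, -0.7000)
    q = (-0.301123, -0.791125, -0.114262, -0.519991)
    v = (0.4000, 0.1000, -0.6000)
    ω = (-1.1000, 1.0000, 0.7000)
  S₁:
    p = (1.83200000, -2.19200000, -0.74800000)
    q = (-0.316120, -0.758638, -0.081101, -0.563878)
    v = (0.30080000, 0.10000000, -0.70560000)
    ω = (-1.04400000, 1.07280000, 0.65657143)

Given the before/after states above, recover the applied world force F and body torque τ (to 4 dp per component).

F = (-3.1000, 0.0000, -3.3000)
τ = (0.1400, 0.0700, -0.0100)

Δv = v₁−v₀ = (-0.09920000, 0.00000000, -0.10560000)
m·(v₁−v₀)/dt = (-3.1000, 0.0000, -3.3000)
ω₁ − ω₀ = (0.05600000, 0.07280000, -0.04342857)
applied torque τ = (0.1400, 0.0700, -0.0100)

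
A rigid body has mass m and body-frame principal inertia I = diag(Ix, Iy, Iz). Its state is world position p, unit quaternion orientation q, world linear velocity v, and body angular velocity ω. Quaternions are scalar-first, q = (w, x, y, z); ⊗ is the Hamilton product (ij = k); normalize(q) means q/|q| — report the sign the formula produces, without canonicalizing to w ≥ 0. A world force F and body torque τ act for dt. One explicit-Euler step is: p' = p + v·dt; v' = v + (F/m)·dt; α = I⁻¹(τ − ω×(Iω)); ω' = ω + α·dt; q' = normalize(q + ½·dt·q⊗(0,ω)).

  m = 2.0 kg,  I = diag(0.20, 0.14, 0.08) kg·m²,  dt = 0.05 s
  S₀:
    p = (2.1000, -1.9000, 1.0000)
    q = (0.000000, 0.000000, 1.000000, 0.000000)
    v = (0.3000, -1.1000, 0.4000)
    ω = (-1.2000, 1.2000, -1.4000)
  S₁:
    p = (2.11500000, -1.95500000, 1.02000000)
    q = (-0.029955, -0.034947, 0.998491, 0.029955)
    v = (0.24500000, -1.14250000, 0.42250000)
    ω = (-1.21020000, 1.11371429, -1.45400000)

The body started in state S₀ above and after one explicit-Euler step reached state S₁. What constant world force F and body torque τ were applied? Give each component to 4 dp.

F = (-2.2000, -1.7000, 0.9000)
τ = (0.0600, -0.0400, 0.0000)

Δv = v₁−v₀ = (-0.05500000, -0.04250000, 0.02250000)
m·(v₁−v₀)/dt = (-2.2000, -1.7000, 0.9000)
ω₁ − ω₀ = (-0.01020000, -0.08628571, -0.05400000)
gyro term ω₀×Iω₀ = (0.1008, 0.2016, 0.0864)
τ = I·(Δω/dt) + ω₀×(Iω₀) = (0.0600, -0.0400, 0.0000)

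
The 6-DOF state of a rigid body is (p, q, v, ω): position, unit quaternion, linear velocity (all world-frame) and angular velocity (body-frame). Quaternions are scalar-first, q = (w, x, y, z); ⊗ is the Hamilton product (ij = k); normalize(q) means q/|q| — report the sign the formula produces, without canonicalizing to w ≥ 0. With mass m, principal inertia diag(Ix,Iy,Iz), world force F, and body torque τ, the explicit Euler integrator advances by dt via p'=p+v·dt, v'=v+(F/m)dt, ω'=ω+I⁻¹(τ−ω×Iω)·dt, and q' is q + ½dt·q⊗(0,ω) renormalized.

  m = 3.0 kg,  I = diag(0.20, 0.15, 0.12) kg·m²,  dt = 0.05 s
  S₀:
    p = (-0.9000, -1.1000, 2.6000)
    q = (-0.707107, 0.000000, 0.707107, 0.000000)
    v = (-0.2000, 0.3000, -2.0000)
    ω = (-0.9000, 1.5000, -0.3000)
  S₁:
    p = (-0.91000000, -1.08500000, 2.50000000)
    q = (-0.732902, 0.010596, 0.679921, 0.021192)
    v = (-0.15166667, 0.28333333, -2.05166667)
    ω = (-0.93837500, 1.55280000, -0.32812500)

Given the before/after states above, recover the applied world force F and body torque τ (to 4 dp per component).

F = (2.9000, -1.0000, -3.1000)
τ = (-0.1400, 0.1800, 0.0000)

velocity change Δv = (0.04833333, -0.01666667, -0.05166667)
m·(v₁−v₀)/dt = (2.9000, -1.0000, -3.1000)
ω₁ − ω₀ = (-0.03837500, 0.05280000, -0.02812500)
I·α + gyro = (-0.1400, 0.1800, 0.0000)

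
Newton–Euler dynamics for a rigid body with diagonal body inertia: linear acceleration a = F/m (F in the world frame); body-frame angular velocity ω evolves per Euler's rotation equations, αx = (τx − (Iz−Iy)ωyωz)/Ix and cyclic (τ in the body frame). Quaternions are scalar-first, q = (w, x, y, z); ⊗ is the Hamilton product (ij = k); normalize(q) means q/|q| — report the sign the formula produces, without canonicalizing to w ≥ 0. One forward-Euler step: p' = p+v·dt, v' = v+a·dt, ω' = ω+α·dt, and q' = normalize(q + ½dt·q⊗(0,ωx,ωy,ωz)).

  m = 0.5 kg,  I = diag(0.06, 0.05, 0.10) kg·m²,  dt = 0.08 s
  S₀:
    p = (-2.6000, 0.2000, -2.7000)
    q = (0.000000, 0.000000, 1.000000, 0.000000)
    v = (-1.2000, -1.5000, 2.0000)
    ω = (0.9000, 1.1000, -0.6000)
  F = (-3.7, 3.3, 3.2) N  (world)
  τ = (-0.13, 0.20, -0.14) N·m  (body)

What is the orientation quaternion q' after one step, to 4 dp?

q' = (-0.0439, -0.0240, 0.9981, -0.0359)

q⊗(0,ω) = (-1.1000000, -0.6000000, 0.0000000, -0.9000000)
q + ½dt·q⊗(0,ω), renormalized = (-0.0439, -0.0240, 0.9981, -0.0359)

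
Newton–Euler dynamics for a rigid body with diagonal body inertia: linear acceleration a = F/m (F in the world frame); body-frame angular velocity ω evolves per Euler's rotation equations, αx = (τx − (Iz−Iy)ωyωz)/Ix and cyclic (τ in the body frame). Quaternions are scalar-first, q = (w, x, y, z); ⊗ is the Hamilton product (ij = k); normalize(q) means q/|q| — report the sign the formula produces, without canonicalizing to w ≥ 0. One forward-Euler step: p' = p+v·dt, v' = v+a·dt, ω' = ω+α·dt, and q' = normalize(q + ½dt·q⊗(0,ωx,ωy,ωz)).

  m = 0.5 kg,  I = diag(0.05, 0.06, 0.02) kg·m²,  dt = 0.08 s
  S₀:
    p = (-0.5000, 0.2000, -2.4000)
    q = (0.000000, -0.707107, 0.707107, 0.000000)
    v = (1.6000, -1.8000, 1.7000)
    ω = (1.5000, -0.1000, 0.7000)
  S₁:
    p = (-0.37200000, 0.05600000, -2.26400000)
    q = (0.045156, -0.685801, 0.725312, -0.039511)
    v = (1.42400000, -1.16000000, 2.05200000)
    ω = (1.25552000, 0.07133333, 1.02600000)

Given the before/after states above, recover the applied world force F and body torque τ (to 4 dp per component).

rate change Δω = (-0.24448000, 0.17133333, 0.32600000)
I·α + gyro = (-0.1500, 0.1600, 0.0800)
Δv = v₁−v₀ = (-0.17600000, 0.64000000, 0.35200000)
m·(v₁−v₀)/dt = (-1.1000, 4.0000, 2.2000)

F = (-1.1000, 4.0000, 2.2000)
τ = (-0.1500, 0.1600, 0.0800)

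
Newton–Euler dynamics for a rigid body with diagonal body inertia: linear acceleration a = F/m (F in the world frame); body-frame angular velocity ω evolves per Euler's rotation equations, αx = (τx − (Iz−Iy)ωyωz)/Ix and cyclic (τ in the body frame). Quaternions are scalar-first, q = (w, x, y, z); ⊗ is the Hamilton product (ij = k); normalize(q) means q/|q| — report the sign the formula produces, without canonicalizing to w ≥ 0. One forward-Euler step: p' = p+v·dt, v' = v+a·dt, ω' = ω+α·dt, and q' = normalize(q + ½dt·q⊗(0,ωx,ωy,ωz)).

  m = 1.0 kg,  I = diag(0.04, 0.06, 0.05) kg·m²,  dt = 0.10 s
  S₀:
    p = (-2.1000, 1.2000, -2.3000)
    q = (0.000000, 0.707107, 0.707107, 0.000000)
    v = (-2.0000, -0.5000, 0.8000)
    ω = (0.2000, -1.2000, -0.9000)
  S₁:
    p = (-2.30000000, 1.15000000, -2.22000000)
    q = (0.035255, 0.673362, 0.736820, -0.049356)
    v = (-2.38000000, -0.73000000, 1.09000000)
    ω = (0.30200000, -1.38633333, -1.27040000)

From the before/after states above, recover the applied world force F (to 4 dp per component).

v₁ − v₀ = (-0.38000000, -0.23000000, 0.29000000)
m·(v₁−v₀)/dt = (-3.8000, -2.3000, 2.9000)

F = (-3.8000, -2.3000, 2.9000)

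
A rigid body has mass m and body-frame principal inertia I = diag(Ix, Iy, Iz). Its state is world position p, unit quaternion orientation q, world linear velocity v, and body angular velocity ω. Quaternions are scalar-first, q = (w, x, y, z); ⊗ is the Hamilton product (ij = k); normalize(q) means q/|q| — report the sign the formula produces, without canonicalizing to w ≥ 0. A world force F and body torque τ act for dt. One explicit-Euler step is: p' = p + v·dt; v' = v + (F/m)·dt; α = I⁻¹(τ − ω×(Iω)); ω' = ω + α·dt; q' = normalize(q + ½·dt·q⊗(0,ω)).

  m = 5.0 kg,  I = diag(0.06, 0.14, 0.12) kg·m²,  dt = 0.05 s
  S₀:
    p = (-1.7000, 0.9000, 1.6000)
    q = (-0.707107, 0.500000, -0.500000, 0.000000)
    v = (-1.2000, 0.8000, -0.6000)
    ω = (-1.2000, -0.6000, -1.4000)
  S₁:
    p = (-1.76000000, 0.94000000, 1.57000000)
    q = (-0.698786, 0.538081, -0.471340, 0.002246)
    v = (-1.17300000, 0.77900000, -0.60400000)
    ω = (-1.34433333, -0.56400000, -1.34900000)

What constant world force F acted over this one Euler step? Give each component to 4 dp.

F = (2.7000, -2.1000, -0.4000)

v₁ − v₀ = (0.02700000, -0.02100000, -0.00400000)
F = m·Δv/dt = (2.7000, -2.1000, -0.4000)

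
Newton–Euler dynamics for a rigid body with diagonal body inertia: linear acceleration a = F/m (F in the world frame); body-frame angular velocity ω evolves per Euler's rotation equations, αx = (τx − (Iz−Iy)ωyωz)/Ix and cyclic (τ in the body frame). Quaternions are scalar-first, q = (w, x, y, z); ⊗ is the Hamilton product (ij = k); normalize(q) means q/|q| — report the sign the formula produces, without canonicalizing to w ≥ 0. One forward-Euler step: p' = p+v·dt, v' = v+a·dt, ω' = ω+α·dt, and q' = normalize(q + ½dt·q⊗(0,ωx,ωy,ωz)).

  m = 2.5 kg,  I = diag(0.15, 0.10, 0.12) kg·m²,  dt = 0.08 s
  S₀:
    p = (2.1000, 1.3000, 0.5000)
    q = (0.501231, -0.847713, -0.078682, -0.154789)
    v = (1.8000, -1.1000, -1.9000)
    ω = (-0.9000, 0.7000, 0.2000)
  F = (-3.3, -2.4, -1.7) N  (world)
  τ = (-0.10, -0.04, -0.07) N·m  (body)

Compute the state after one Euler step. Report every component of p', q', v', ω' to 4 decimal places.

p' = (2.2440, 1.2120, 0.3480)
q' = (0.4736, -0.8611, -0.0522, -0.1772)
v' = (1.6944, -1.1768, -1.9544)
ω' = (-0.9548, 0.6723, 0.1323)

a = F/m = (-1.3200, -0.9600, -0.6800)
p' = p + v·dt = (2.2440, 1.2120, 0.3480)
v' = v + a·dt = (1.6944, -1.1768, -1.9544)
angular accel α = (-0.6853, -0.3460, -0.8458)
ω' = ω + α·dt = (-0.9548, 0.6723, 0.1323)
q⊗(0,ω) = (-0.6769065, -0.3584920, 0.6597144, -0.5639667)
updated quaternion q' = (0.4736, -0.8611, -0.0522, -0.1772)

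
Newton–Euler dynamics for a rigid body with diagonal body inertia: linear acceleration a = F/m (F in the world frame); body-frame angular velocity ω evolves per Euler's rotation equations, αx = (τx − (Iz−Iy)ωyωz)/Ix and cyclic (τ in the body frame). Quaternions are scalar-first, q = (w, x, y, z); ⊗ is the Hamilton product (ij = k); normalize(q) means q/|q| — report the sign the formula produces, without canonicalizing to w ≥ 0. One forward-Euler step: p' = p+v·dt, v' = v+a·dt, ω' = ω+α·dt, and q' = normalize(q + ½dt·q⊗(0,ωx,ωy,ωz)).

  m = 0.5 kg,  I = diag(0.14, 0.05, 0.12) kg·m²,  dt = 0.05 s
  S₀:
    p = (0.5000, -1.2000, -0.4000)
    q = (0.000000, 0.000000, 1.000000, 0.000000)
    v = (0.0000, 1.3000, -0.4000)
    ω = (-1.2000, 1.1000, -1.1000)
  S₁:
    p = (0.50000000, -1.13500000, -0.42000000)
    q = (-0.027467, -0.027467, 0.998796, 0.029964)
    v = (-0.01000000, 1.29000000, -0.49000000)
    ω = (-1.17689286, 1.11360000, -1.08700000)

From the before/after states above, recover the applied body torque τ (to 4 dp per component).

τ = (-0.0200, 0.0400, 0.1500)

Δω = ω₁−ω₀ = (0.02310714, 0.01360000, 0.01300000)
applied torque τ = (-0.0200, 0.0400, 0.1500)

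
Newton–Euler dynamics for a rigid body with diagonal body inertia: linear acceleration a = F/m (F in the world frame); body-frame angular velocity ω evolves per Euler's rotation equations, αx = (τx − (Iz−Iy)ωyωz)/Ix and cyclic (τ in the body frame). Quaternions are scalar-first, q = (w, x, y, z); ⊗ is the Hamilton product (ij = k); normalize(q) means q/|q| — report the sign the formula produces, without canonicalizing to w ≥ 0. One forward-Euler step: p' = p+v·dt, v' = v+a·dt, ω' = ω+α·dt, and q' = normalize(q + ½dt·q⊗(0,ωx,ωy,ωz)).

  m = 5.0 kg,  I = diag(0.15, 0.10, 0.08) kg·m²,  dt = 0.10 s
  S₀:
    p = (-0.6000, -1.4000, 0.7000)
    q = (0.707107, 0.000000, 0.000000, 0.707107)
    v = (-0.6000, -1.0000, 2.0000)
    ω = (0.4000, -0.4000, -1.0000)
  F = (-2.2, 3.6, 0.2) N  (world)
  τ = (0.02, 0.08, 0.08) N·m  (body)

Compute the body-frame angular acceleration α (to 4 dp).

gyro term ω×Iω = (-0.0080, -0.0280, 0.0080)
α = I⁻¹(τ − ω×Iω) = (0.1867, 1.0800, 0.9000)

α = (0.1867, 1.0800, 0.9000)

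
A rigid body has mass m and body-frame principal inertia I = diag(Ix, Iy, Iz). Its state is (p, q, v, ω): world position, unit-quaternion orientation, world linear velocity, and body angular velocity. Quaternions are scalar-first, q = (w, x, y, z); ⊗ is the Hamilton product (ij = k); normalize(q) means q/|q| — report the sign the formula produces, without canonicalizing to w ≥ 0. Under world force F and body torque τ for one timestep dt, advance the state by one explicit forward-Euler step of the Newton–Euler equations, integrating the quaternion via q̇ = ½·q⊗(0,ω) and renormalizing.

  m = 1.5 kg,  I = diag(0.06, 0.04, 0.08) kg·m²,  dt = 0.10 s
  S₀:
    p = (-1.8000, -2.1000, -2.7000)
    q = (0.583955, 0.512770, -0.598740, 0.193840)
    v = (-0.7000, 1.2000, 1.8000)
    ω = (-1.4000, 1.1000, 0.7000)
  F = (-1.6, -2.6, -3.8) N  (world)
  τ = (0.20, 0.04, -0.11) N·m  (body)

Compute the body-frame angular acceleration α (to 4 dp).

α = (2.8200, 0.5100, -1.7600)

gyro term ω×Iω = (0.0308, 0.0196, 0.0308)
α = I⁻¹(τ − ω×Iω) = (2.8200, 0.5100, -1.7600)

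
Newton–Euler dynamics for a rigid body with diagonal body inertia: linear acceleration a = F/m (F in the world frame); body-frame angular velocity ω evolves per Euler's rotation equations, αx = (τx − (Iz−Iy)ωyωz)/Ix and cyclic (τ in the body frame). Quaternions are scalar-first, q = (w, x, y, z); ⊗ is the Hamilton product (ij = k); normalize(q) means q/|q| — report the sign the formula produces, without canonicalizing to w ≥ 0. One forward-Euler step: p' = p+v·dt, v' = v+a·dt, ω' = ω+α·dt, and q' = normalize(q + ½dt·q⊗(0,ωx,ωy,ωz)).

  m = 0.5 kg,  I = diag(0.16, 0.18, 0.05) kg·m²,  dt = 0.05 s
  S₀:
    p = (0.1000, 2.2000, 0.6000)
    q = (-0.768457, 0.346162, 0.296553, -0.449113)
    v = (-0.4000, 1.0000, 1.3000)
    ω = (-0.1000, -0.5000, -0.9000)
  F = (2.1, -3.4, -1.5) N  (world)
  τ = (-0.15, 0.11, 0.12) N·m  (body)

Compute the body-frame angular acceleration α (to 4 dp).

α = (-0.5719, 0.5561, 2.3800)

gyro term ω×Iω = (-0.0585, 0.0099, 0.0010)
α = I⁻¹(τ − ω×Iω) = (-0.5719, 0.5561, 2.3800)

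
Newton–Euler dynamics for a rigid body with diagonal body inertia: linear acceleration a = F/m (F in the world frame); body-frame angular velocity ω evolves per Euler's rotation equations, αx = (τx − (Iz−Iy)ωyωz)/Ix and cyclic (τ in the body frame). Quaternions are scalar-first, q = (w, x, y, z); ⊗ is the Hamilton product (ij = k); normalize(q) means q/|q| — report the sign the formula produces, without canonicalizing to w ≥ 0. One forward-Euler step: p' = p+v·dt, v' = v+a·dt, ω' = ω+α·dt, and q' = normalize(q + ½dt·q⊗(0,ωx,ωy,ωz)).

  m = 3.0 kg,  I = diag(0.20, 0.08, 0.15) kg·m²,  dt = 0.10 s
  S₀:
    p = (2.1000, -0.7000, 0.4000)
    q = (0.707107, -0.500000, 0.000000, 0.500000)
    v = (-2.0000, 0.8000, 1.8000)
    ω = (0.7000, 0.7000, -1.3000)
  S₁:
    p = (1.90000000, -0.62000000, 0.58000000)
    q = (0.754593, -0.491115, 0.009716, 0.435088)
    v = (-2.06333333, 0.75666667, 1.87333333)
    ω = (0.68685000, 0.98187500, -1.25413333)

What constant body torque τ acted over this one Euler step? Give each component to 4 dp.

τ = (-0.0900, 0.1800, 0.0100)

rate change Δω = (-0.01315000, 0.28187500, 0.04586667)
gyro term ω₀×Iω₀ = (-0.0637, -0.0455, -0.0588)
τ = I·(Δω/dt) + ω₀×(Iω₀) = (-0.0900, 0.1800, 0.0100)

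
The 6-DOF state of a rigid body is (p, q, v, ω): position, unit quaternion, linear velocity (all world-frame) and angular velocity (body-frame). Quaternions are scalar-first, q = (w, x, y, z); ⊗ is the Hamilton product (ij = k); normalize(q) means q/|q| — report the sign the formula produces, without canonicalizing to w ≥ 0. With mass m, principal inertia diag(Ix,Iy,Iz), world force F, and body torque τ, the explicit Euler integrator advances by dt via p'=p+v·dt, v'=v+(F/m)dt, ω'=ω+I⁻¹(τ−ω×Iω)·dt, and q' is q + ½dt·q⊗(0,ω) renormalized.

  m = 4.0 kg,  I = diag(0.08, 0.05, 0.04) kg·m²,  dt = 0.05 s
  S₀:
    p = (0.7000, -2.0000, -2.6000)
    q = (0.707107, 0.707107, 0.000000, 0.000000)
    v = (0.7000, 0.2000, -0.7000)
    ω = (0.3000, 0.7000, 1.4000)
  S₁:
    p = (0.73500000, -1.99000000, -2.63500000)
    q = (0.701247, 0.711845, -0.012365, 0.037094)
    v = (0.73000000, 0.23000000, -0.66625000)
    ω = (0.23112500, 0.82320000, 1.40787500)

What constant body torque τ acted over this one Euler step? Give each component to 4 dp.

rate change Δω = (-0.06887500, 0.12320000, 0.00787500)
precession coupling = (-0.0098, 0.0168, -0.0063)
I·α + gyro = (-0.1200, 0.1400, 0.0000)

τ = (-0.1200, 0.1400, 0.0000)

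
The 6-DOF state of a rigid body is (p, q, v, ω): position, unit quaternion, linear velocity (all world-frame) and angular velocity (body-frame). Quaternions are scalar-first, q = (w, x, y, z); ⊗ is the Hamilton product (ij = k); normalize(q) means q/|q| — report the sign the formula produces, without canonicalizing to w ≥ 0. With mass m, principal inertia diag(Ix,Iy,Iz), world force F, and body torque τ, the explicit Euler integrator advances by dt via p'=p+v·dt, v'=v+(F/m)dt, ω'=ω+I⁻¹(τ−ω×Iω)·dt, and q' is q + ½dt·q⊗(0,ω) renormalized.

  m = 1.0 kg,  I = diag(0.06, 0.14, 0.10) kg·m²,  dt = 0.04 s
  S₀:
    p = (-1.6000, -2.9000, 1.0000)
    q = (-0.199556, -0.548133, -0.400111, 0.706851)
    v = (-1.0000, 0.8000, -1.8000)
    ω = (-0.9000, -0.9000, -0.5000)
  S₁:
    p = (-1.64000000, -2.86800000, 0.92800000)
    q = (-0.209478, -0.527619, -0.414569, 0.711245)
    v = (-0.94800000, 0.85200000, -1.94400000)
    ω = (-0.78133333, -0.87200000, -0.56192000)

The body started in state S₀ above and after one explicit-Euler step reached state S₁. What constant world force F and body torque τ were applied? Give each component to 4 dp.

Δv = v₁−v₀ = (0.05200000, 0.05200000, -0.14400000)
applied force F = (1.3000, 1.3000, -3.6000)
ω₁ − ω₀ = (0.11866667, 0.02800000, -0.06192000)
gyro term ω₀×Iω₀ = (-0.0180, -0.0180, 0.0648)
applied torque τ = (0.1600, 0.0800, -0.0900)

F = (1.3000, 1.3000, -3.6000)
τ = (0.1600, 0.0800, -0.0900)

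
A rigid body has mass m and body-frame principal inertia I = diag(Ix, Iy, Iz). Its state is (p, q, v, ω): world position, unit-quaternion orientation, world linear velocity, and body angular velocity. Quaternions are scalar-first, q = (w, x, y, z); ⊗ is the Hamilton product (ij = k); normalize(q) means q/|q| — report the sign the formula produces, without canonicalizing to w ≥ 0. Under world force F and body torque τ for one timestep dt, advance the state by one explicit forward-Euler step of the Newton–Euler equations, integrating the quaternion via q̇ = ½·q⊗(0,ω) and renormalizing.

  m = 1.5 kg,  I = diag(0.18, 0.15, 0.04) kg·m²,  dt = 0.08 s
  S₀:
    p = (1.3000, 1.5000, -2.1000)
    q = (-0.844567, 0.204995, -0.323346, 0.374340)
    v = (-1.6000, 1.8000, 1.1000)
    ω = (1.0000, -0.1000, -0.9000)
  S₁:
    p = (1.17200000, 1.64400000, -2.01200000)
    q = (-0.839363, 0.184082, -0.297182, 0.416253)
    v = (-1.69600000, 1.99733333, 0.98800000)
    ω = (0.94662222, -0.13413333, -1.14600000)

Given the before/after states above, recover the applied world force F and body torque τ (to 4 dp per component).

F = (-1.8000, 3.7000, -2.1000)
τ = (-0.1300, -0.1900, -0.1200)

velocity change Δv = (-0.09600000, 0.19733333, -0.11200000)
m·(v₁−v₀)/dt = (-1.8000, 3.7000, -2.1000)
rate change Δω = (-0.05337778, -0.03413333, -0.24600000)
precession coupling = (-0.0099, -0.1260, 0.0030)
τ = I·(Δω/dt) + ω₀×(Iω₀) = (-0.1300, -0.1900, -0.1200)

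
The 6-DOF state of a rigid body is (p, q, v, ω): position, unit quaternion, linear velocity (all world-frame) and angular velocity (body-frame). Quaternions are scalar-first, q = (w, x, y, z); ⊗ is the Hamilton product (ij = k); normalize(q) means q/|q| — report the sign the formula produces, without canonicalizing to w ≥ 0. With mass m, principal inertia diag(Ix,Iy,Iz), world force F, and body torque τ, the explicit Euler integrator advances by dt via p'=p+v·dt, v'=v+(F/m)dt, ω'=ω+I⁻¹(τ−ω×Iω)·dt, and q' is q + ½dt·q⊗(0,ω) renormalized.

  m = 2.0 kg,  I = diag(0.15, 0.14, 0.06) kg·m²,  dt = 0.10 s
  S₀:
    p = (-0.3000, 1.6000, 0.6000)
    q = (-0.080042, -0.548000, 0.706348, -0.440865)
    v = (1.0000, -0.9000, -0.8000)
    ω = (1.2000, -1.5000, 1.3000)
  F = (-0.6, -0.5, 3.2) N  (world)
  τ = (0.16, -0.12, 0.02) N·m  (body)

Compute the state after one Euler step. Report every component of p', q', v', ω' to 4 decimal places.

precession coupling ω×(Iω) = (0.1560, 0.1404, 0.0180)
α = I⁻¹(τ − ω×Iω) = (0.0267, -1.8600, 0.0333)
ω + α·dt = (1.2027, -1.6860, 1.3033)
2q̇ = q⊗(0,ω) = (2.2902465, 0.1609045, 0.3034250, -0.1296722)
q' = normalize(q + ½dt·q⊗(0,ω)) = (0.0342, -0.5364, 0.7167, -0.4444)
a = (-0.3000, -0.2500, 1.6000)
p + v·dt = (-0.2000, 1.5100, 0.5200)
new velocity v' = (0.9700, -0.9250, -0.6400)

p' = (-0.2000, 1.5100, 0.5200)
q' = (0.0342, -0.5364, 0.7167, -0.4444)
v' = (0.9700, -0.9250, -0.6400)
ω' = (1.2027, -1.6860, 1.3033)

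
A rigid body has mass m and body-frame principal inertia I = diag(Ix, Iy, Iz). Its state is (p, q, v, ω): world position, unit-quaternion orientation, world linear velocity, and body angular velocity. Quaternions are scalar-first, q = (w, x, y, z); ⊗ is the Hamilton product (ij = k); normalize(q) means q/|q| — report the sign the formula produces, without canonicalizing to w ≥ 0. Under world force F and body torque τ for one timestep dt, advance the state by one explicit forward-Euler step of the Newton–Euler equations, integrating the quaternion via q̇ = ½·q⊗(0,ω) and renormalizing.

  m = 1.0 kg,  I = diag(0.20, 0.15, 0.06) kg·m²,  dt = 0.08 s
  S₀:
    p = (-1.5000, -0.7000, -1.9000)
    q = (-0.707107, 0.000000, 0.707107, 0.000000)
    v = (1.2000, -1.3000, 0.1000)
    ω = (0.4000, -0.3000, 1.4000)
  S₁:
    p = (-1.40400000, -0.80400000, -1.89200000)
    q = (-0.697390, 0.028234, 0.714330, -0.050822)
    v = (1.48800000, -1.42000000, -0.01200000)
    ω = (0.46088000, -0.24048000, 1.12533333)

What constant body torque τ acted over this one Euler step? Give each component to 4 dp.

ω₁ − ω₀ = (0.06088000, 0.05952000, -0.27466667)
τ = I·(Δω/dt) + ω₀×(Iω₀) = (0.1900, 0.1900, -0.2000)

τ = (0.1900, 0.1900, -0.2000)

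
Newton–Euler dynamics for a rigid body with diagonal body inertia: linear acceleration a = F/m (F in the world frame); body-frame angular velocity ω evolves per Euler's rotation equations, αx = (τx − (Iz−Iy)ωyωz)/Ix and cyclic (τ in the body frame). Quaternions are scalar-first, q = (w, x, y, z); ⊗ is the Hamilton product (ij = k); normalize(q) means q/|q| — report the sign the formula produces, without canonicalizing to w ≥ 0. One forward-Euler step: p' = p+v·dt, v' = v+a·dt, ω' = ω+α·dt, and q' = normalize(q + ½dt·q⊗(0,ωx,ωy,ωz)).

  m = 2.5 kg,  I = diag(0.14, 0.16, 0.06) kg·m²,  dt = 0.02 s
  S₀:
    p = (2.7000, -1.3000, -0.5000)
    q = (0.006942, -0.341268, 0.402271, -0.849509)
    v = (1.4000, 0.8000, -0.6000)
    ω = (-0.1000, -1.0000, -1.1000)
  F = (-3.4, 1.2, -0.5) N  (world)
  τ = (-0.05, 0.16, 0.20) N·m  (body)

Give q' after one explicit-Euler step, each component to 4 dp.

q' = (0.0013, -0.3542, 0.3993, -0.8457)

Hamilton product q⊗(0,ω) = (-0.5663157, -1.2927013, -0.2973859, 0.3738589)
q' = normalize(q + ½dt·q⊗(0,ω)) = (0.0013, -0.3542, 0.3993, -0.8457)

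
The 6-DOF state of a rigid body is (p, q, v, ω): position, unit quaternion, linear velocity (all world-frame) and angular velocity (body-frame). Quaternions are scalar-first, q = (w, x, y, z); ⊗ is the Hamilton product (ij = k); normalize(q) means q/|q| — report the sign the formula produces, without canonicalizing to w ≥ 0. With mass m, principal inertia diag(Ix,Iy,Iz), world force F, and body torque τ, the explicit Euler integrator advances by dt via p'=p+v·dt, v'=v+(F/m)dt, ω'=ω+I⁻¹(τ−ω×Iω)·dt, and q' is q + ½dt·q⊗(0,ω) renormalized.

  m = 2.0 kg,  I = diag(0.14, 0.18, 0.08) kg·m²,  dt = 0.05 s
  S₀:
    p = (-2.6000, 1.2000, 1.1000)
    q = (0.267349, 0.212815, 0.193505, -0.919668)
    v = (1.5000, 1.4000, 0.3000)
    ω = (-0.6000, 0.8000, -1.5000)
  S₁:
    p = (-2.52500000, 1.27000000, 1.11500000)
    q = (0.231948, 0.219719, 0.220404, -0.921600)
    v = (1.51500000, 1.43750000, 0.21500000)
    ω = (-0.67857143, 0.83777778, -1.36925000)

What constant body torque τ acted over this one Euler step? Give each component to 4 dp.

τ = (-0.1000, 0.1900, 0.1900)

rate change Δω = (-0.07857143, 0.03777778, 0.13075000)
gyro term ω₀×Iω₀ = (0.1200, 0.0540, -0.0192)
applied torque τ = (-0.1000, 0.1900, 0.1900)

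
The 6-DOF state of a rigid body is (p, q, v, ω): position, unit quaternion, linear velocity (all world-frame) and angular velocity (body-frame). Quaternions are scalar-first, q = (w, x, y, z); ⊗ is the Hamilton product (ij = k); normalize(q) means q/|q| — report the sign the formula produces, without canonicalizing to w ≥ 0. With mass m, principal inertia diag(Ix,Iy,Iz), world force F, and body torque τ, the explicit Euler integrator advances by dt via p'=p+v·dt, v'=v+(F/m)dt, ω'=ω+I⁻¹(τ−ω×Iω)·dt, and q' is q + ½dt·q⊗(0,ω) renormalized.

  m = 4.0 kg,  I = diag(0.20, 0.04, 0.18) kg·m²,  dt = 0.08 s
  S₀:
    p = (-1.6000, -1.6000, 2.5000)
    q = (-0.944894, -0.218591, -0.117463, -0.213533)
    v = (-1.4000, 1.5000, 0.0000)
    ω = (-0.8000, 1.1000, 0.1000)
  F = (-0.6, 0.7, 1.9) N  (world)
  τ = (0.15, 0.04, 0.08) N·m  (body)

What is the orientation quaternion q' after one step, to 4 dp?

q' = (-0.9445, -0.1792, -0.1511, -0.2303)

Hamilton product q⊗(0,ω) = (-0.0243102, 0.9790552, -0.8466979, -0.4289099)
q + ½dt·q⊗(0,ω), renormalized = (-0.9445, -0.1792, -0.1511, -0.2303)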